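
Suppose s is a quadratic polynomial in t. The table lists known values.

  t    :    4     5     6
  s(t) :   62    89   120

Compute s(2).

Write s(t) = at² + bt + c; the 3 given values yield a linear system in the 3 coefficients.
Solving, s(t) = 2t² + 9t - 6.
Then s(2) = 20.

20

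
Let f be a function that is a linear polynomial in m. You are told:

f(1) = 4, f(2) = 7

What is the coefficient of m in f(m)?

3

Write f(m) = am + b; the 2 given values yield a linear system in the 2 coefficients.
Solving, f(m) = 3m + 1.
The coefficient of m is 3.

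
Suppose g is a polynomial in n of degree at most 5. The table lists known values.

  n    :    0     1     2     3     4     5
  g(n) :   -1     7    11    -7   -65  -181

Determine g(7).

-659

First differences: 8, 4, -18, -58, -116. Second differences: -4, -22, -40, -58. Third differences: -18, -18, -18.
Level-3 differences are constant, so g has degree 3.
Fitting a degree-3 polynomial gives g(n) = -3n³ + 7n² + 4n - 1.
Then g(7) = -659.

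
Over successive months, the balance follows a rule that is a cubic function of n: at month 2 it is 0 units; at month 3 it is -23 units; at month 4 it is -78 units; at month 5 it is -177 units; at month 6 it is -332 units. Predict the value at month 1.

3

Write the value at n as f(n).
Write f(n) = an³ + bn² + cn + d; the 5 given values yield a linear system in the 4 coefficients.
Solving, f(n) = -2n³ + 2n² + 5n - 2.
Then f(1) = 3.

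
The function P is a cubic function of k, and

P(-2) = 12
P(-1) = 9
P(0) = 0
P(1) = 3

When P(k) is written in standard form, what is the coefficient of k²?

6

Write P(k) = ak³ + bk² + ck + d; the 4 given values yield a linear system in the 4 coefficients.
Solving, P(k) = 3k³ + 6k² - 6k.
The coefficient of k² is 6.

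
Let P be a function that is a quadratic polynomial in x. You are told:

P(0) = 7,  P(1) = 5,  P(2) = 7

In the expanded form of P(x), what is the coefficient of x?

-4

Write P(x) = ax² + bx + c; the 3 given values yield a linear system in the 3 coefficients.
Solving, P(x) = 2x² - 4x + 7.
The coefficient of x is -4.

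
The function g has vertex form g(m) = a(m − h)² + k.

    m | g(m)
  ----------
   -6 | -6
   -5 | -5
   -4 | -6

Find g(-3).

First differences 1, -1; second difference -2 = 2a, so a = -1.
Expanding, the m-coefficient is −2ah = 2h; matching it to the data gives h = -5, and then k = -5.
So g(m) = -1(m + 5)² − 5.
g(-3) = -1·2² − 5 = -9.

-9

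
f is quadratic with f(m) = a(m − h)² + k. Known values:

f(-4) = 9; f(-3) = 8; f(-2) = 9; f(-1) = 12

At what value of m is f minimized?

First differences -1, 1, 3; second difference 2 = 2a, so a = 1.
Expanding, the m-coefficient is −2ah = -2h; matching it to the data gives h = -3, and then k = 8.
So f(m) = 1(m + 3)² + 8.
Hence h = -3.

-3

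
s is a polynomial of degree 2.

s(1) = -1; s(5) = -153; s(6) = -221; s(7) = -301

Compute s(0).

7

Write s(m) = am² + bm + c; the 4 given values yield a linear system in the 3 coefficients.
Solving, s(m) = -6m² - 2m + 7.
Then s(0) = 7.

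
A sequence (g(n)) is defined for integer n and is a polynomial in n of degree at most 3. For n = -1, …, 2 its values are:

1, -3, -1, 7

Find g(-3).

First differences: -4, 2, 8. Second differences: 6, 6.
Level-2 differences are constant, so g has degree 2.
Fitting a degree-2 polynomial gives g(n) = 3n² - n - 3.
Then g(-3) = 27.

27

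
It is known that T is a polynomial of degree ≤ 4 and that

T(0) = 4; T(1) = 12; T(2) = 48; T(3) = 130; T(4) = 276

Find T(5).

504

Write T(m) = am^4 + bm³ + cm² + dm + e; the 5 given values yield a linear system in the 5 coefficients.
Solving, the leading coefficient vanishes, and T(m) = 3m³ + 5m² + 4.
Then T(5) = 504.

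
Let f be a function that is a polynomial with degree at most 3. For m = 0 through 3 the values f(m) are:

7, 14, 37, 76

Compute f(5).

202

First differences: 7, 23, 39. Second differences: 16, 16.
Level-2 differences are constant, so f has degree 2.
Fitting a degree-2 polynomial gives f(m) = 8m² - m + 7.
Then f(5) = 202.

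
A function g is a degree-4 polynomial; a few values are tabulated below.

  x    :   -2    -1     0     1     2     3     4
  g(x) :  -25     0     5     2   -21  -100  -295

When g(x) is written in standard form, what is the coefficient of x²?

Write g(x) = ax^4 + bx³ + cx² + dx + e; the 7 given values yield a linear system in the 5 coefficients.
Solving, g(x) = -x^4 - 3x² + x + 5.
The coefficient of x² is -3.

-3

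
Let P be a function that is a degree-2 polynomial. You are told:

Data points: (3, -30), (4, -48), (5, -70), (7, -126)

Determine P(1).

Write P(t) = at² + bt + c; the 4 given values yield a linear system in the 3 coefficients.
Solving, P(t) = -2t² - 4t.
Then P(1) = -6.

-6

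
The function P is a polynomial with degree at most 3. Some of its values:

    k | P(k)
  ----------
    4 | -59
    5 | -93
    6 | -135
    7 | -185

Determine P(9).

-309

First differences: -34, -42, -50. Second differences: -8, -8.
Level-2 differences are constant, so P has degree 2.
Fitting a degree-2 polynomial gives P(k) = -4k² + 2k - 3.
Then P(9) = -309.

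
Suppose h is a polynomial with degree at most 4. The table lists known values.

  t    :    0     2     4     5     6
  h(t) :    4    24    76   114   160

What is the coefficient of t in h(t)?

Write h(t) = at^4 + bt³ + ct² + dt + e; the 5 given values yield a linear system in the 5 coefficients.
Solving, the top 2 coefficients vanish, and h(t) = 4t² + 2t + 4.
The coefficient of t is 2.

2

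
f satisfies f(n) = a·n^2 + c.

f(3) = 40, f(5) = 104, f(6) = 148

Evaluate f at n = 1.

8

From f(3) = 40 and f(5) = 104: 9a + c = 40 and 25a + c = 104.
Subtracting: 16a = 64, so a = 4; then c = 40 − 4·9 = 4.
So f(n) = 4n² + 4, and f(1) = 8.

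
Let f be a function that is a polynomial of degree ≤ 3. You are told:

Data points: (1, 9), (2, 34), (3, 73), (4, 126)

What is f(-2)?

Write f(k) = ak³ + bk² + ck + d; the 4 given values yield a linear system in the 4 coefficients.
Solving, the leading coefficient vanishes, and f(k) = 7k² + 4k - 2.
Then f(-2) = 18.

18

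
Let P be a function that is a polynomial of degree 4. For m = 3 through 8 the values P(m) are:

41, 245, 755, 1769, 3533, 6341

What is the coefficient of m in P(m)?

0

First differences: 204, 510, 1014, 1764, 2808. Second differences: 306, 504, 750, 1044. Third differences: 198, 246, 294. Fourth differences: 48, 48.
Level-4 differences are constant, so P has degree 4.
Fitting a degree-4 polynomial gives P(m) = 2m^4 - 3m³ - 5m² + 5.
The coefficient of m is 0.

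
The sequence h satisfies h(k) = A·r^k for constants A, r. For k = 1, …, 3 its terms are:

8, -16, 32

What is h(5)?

128

Consecutive ratio: -16/8 = -2, and 32/(-16) = -2, so r = -2.
Then A·(-2)^1 = 8 gives A = -4, and h(k) = -4·(-2)^k.
h(5) = -4·(-2)^5 = 128.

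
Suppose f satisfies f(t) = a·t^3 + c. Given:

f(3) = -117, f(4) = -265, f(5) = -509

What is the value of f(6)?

-873

From f(3) = -117 and f(4) = -265: 27a + c = -117 and 64a + c = -265.
Subtracting: 37a = -148, so a = -4; then c = -117 − (-4)·27 = -9.
So f(t) = -4t³ − 9, and f(6) = -873.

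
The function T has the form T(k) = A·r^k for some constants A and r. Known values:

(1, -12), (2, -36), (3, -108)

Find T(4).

Consecutive ratio: -36/(-12) = 3, and -108/(-36) = 3, so r = 3.
Then A·3^1 = -12 gives A = -4, and T(k) = -4·3^k.
T(4) = -4·3^4 = -324.

-324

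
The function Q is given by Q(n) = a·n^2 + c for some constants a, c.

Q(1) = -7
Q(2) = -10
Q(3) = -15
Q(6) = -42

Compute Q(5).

From Q(1) = -7 and Q(2) = -10: 1a + c = -7 and 4a + c = -10.
Subtracting: 3a = -3, so a = -1; then c = -7 − (-1)·1 = -6.
So Q(n) = -1n² − 6, and Q(5) = -31.

-31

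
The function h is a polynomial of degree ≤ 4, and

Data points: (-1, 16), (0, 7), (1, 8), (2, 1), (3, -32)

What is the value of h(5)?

-248

First differences: -9, 1, -7, -33. Second differences: 10, -8, -26. Third differences: -18, -18.
Level-3 differences are constant, so h has degree 3.
Fitting a degree-3 polynomial gives h(x) = -3x³ + 5x² - x + 7.
Then h(5) = -248.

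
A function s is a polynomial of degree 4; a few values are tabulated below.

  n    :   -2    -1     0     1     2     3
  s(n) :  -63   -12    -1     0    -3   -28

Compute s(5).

First differences: 51, 11, 1, -3, -25. Second differences: -40, -10, -4, -22. Third differences: 30, 6, -18. Fourth differences: -24, -24.
Level-4 differences are constant, so s has degree 4.
Fitting a degree-4 polynomial gives s(n) = -n^4 + 3n³ - 4n² + 3n - 1.
Then s(5) = -336.

-336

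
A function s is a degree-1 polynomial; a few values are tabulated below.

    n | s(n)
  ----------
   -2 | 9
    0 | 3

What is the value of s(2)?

Write s(n) = an + b; the 2 given values yield a linear system in the 2 coefficients.
Solving, s(n) = -3n + 3.
Then s(2) = -3.

-3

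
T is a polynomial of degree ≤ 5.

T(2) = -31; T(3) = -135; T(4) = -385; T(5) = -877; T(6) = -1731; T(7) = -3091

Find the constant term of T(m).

Write T(m) = am^5 + bm^4 + cm³ + dm² + em + p; the 6 given values yield a linear system in the 6 coefficients.
Solving, the leading coefficient vanishes, and T(m) = -m^4 - 2m³ - m + 3.
The constant term is T(0) = 3.

3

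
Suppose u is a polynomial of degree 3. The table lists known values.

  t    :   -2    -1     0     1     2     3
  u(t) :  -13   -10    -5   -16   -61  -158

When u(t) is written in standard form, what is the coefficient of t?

Write u(t) = at³ + bt² + ct + d; the 6 given values yield a linear system in the 4 coefficients.
Solving, u(t) = -3t³ - 8t² - 5.
The coefficient of t is 0.

0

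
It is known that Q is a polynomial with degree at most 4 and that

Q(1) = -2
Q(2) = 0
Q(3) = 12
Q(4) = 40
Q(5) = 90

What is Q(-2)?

-8

Write Q(k) = ak^4 + bk³ + ck² + dk + e; the 5 given values yield a linear system in the 5 coefficients.
Solving, the leading coefficient vanishes, and Q(k) = k³ - k² - 2k.
Then Q(-2) = -8.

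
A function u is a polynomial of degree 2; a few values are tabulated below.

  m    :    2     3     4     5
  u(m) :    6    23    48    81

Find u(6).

122

Write u(m) = am² + bm + c; the 4 given values yield a linear system in the 3 coefficients.
Solving, u(m) = 4m² - 3m - 4.
Then u(6) = 122.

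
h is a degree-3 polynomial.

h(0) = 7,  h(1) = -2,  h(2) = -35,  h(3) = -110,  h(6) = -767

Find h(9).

Write h(m) = am³ + bm² + cm + d; the 5 given values yield a linear system in the 4 coefficients.
Solving, h(m) = -3m³ - 3m² - 3m + 7.
Then h(9) = -2450.

-2450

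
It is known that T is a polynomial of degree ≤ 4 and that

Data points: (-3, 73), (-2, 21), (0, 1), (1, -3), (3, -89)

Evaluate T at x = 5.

-399

Write T(x) = ax^4 + bx³ + cx² + dx + e; the 5 given values yield a linear system in the 5 coefficients.
Solving, the leading coefficient vanishes, and T(x) = -3x³ - x² + 1.
Then T(5) = -399.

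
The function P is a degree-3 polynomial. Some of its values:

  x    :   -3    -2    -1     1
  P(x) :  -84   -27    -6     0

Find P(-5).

Write P(x) = ax³ + bx² + cx + d; the 4 given values yield a linear system in the 4 coefficients.
Solving, P(x) = 3x³ - 3.
Then P(-5) = -378.

-378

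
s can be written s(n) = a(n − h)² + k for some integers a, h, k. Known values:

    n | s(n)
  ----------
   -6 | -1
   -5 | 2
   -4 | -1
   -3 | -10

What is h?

First differences 3, -3, -9; second difference -6 = 2a, so a = -3.
Expanding, the n-coefficient is −2ah = 6h; matching it to the data gives h = -5, and then k = 2.
So s(n) = -3(n + 5)² + 2.
Hence h = -5.

-5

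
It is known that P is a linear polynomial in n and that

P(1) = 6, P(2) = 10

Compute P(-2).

Write P(n) = an + b; the 2 given values yield a linear system in the 2 coefficients.
Solving, P(n) = 4n + 2.
Then P(-2) = -6.

-6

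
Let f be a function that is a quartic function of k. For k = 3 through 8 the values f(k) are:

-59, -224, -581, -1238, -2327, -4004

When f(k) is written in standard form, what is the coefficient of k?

Write f(k) = ak^4 + bk³ + ck² + dk + e; the 6 given values yield a linear system in the 5 coefficients.
Solving, f(k) = -k^4 + k² + 3k + 4.
The coefficient of k is 3.

3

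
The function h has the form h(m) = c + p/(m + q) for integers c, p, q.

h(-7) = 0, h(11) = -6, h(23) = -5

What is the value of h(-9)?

-1

(h(m) − c)(m + q) = p for each data point; the three points give a linear system in c and q, then p follows.
Solving: c = -4, q = 1, p = -24, so h(m) = -4 − 24/(m + 1).
Then h(-9) = -4 − 24/(-8) = -1.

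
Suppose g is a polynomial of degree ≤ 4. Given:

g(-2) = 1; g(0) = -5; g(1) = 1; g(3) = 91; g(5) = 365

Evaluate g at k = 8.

Write g(k) = ak^4 + bk³ + ck² + dk + e; the 5 given values yield a linear system in the 5 coefficients.
Solving, the leading coefficient vanishes, and g(k) = 2k³ + 5k² - k - 5.
Then g(8) = 1331.

1331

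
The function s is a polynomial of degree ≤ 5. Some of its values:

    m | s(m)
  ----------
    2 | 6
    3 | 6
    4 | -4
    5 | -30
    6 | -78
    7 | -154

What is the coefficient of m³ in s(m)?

Write s(m) = am^5 + bm^4 + cm³ + dm² + em + p; the 6 given values yield a linear system in the 6 coefficients.
Solving, the top 2 coefficients vanish, and s(m) = -m³ + 4m² - m.
The coefficient of m³ is -1.

-1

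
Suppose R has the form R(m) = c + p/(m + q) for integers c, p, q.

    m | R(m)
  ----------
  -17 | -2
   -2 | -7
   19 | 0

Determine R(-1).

-10

(R(m) − c)(m + q) = p for each data point; the three points give a linear system in c and q, then p follows.
Solving: c = -1, q = -1, p = 18, so R(m) = -1 + 18/(m − 1).
Then R(-1) = -1 + 18/(-2) = -10.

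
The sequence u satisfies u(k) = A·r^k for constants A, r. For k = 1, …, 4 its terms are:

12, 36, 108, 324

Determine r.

Consecutive ratio: 36/12 = 3, and 108/36 = 3, so r = 3.
Then A·3^1 = 12 gives A = 4, and u(k) = 4·3^k.

3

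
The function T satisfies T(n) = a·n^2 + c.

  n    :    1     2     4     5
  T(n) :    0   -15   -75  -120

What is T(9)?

-400

From T(1) = 0 and T(2) = -15: 1a + c = 0 and 4a + c = -15.
Subtracting: 3a = -15, so a = -5; then c = 0 − (-5)·1 = 5.
So T(n) = -5n² + 5, and T(9) = -400.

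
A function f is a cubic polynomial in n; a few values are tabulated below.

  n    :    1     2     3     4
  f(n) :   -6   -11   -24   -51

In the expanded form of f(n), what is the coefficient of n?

Write f(n) = an³ + bn² + cn + d; the 4 given values yield a linear system in the 4 coefficients.
Solving, f(n) = -n³ + 2n² - 4n - 3.
The coefficient of n is -4.

-4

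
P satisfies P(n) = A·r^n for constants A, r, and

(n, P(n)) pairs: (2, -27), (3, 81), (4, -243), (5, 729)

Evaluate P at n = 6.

-2187

Consecutive ratio: 81/(-27) = -3, and -243/81 = -3, so r = -3.
Then A·(-3)^2 = -27 gives A = -3, and P(n) = -3·(-3)^n.
P(6) = -3·(-3)^6 = -2187.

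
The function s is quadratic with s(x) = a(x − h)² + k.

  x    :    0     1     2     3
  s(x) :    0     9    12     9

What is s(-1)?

-15

First differences 9, 3, -3; second difference -6 = 2a, so a = -3.
Expanding, the x-coefficient is −2ah = 6h; matching it to the data gives h = 2, and then k = 12.
So s(x) = -3(x − 2)² + 12.
s(-1) = -3·(-3)² + 12 = -15.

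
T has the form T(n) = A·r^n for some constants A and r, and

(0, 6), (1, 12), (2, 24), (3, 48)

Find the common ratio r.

Consecutive ratio: 12/6 = 2, and 24/12 = 2, so r = 2.
Then A·2^0 = 6 gives A = 6, and T(n) = 6·2^n.

2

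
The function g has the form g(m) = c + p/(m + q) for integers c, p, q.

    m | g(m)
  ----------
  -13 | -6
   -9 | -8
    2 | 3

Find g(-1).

12

(g(m) − c)(m + q) = p for each data point; the three points give a linear system in c and q, then p follows.
Solving: c = -3, q = 3, p = 30, so g(m) = -3 + 30/(m + 3).
Then g(-1) = -3 + 30/2 = 12.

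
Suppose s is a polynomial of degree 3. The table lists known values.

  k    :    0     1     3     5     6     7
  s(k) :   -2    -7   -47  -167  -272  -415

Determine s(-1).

Write s(k) = ak³ + bk² + ck + d; the 6 given values yield a linear system in the 4 coefficients.
Solving, s(k) = -k³ - k² - 3k - 2.
Then s(-1) = 1.

1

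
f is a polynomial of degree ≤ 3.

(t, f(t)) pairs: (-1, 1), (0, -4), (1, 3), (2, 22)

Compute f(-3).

First differences: -5, 7, 19. Second differences: 12, 12.
Level-2 differences are constant, so f has degree 2.
Fitting a degree-2 polynomial gives f(t) = 6t² + t - 4.
Then f(-3) = 47.

47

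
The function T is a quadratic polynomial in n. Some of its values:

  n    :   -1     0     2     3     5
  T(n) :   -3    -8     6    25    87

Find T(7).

Write T(n) = an² + bn + c; the 5 given values yield a linear system in the 3 coefficients.
Solving, T(n) = 4n² - n - 8.
Then T(7) = 181.

181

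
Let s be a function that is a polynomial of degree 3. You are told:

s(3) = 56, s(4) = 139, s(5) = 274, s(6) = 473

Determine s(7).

748

Write s(n) = an³ + bn² + cn + d; the 4 given values yield a linear system in the 4 coefficients.
Solving, s(n) = 2n³ + 2n² - 5n - 1.
Then s(7) = 748.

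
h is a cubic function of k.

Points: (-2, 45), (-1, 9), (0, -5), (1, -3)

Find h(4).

Write h(k) = ak³ + bk² + ck + d; the 4 given values yield a linear system in the 4 coefficients.
Solving, h(k) = -k³ + 8k² - 5k - 5.
Then h(4) = 39.

39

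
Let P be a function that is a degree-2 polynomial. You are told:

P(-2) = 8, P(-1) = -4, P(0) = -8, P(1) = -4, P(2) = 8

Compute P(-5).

First differences: -12, -4, 4, 12. Second differences: 8, 8, 8.
Level-2 differences are constant, so P has degree 2.
Fitting a degree-2 polynomial gives P(k) = 4k² - 8.
Then P(-5) = 92.

92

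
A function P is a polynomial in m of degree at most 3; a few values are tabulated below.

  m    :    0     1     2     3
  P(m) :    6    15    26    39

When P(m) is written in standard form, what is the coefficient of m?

First differences: 9, 11, 13. Second differences: 2, 2.
Level-2 differences are constant, so P has degree 2.
Fitting a degree-2 polynomial gives P(m) = m² + 8m + 6.
The coefficient of m is 8.

8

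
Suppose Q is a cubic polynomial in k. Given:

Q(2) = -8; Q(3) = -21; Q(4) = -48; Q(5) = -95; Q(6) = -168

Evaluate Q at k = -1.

7

First differences: -13, -27, -47, -73. Second differences: -14, -20, -26. Third differences: -6, -6.
Level-3 differences are constant, so Q has degree 3.
Fitting a degree-3 polynomial gives Q(k) = -k³ + 2k² - 4k.
Then Q(-1) = 7.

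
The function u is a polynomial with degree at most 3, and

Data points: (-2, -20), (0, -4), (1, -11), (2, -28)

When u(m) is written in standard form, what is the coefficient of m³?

Write u(m) = am³ + bm² + cm + d; the 4 given values yield a linear system in the 4 coefficients.
Solving, the leading coefficient vanishes, and u(m) = -5m² - 2m - 4.
The coefficient of m³ is 0.

0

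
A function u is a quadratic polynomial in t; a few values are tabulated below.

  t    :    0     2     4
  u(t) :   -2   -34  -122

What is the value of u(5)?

-187

Write u(t) = at² + bt + c; the 3 given values yield a linear system in the 3 coefficients.
Solving, u(t) = -7t² - 2t - 2.
Then u(5) = -187.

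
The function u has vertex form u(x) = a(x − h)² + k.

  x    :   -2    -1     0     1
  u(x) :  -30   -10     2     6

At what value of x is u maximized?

First differences 20, 12, 4; second difference -8 = 2a, so a = -4.
Expanding, the x-coefficient is −2ah = 8h; matching it to the data gives h = 1, and then k = 6.
So u(x) = -4(x − 1)² + 6.
Hence h = 1.

1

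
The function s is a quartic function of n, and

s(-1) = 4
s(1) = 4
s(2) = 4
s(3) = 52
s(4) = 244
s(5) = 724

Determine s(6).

Write s(n) = an^4 + bn³ + cn² + dn + e; the 6 given values yield a linear system in the 5 coefficients.
Solving, s(n) = 2n^4 - 4n³ - 2n² + 4n + 4.
Then s(6) = 1684.

1684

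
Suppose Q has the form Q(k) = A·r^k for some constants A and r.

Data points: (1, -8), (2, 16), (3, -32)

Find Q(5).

-128

Consecutive ratio: 16/(-8) = -2, and -32/16 = -2, so r = -2.
Then A·(-2)^1 = -8 gives A = 4, and Q(k) = 4·(-2)^k.
Q(5) = 4·(-2)^5 = -128.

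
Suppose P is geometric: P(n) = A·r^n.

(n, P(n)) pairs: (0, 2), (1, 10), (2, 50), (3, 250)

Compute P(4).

1250

Consecutive ratio: 10/2 = 5, and 50/10 = 5, so r = 5.
Then A·5^0 = 2 gives A = 2, and P(n) = 2·5^n.
P(4) = 2·5^4 = 1250.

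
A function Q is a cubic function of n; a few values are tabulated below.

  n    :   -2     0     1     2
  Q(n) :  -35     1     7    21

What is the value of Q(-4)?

Write Q(n) = an³ + bn² + cn + d; the 4 given values yield a linear system in the 4 coefficients.
Solving, Q(n) = 2n³ - 2n² + 6n + 1.
Then Q(-4) = -183.

-183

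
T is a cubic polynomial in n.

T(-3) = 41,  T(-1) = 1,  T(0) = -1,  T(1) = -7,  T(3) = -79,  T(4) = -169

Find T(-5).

209

Write T(n) = an³ + bn² + cn + d; the 6 given values yield a linear system in the 4 coefficients.
Solving, T(n) = -2n³ - 2n² - 2n - 1.
Then T(-5) = 209.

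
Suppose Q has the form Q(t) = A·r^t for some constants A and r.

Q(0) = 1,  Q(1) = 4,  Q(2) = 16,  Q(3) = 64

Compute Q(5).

Consecutive ratio: 4/1 = 4, and 16/4 = 4, so r = 4.
Then A·4^0 = 1 gives A = 1, and Q(t) = 1·4^t.
Q(5) = 1·4^5 = 1024.

1024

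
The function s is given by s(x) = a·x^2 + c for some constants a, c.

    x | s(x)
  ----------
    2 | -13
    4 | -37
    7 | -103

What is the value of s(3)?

-23

From s(2) = -13 and s(4) = -37: 4a + c = -13 and 16a + c = -37.
Subtracting: 12a = -24, so a = -2; then c = -13 − (-2)·4 = -5.
So s(x) = -2x² − 5, and s(3) = -23.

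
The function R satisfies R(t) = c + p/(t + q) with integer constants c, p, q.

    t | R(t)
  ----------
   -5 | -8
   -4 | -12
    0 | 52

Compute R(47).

(R(t) − c)(t + q) = p for each data point; the three points give a linear system in c and q, then p follows.
Solving: c = 4, q = 1, p = 48, so R(t) = 4 + 48/(t + 1).
Then R(47) = 4 + 48/48 = 5.

5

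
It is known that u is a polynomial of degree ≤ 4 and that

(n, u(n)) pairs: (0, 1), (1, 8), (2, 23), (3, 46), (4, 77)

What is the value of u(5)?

Write u(n) = an^4 + bn³ + cn² + dn + e; the 5 given values yield a linear system in the 5 coefficients.
Solving, the top 2 coefficients vanish, and u(n) = 4n² + 3n + 1.
Then u(5) = 116.

116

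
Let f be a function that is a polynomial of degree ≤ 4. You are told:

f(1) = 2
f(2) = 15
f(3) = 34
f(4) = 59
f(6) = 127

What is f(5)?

Write f(t) = at^4 + bt³ + ct² + dt + e; the 5 given values yield a linear system in the 5 coefficients.
Solving, the top 2 coefficients vanish, and f(t) = 3t² + 4t - 5.
Then f(5) = 90.

90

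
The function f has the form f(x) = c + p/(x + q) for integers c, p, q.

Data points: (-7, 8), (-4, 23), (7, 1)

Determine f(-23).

(f(x) − c)(x + q) = p for each data point; the three points give a linear system in c and q, then p follows.
Solving: c = 3, q = 3, p = -20, so f(x) = 3 − 20/(x + 3).
Then f(-23) = 3 − 20/(-20) = 4.

4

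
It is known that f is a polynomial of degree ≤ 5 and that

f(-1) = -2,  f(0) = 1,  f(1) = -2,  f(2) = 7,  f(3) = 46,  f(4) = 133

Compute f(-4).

-227

Write f(n) = an^5 + bn^4 + cn³ + dn² + en + p; the 6 given values yield a linear system in the 6 coefficients.
Solving, the top 2 coefficients vanish, and f(n) = 3n³ - 3n² - 3n + 1.
Then f(-4) = -227.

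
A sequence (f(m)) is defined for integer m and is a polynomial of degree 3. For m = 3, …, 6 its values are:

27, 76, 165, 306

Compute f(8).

Write f(m) = am³ + bm² + cm + d; the 4 given values yield a linear system in the 4 coefficients.
Solving, f(m) = 2m³ - 4m² + 3m.
Then f(8) = 792.

792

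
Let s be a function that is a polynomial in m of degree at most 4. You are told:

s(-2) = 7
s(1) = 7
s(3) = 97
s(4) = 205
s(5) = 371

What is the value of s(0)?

1

Write s(m) = am^4 + bm³ + cm² + dm + e; the 5 given values yield a linear system in the 5 coefficients.
Solving, the leading coefficient vanishes, and s(m) = 2m³ + 5m² - m + 1.
Then s(0) = 1.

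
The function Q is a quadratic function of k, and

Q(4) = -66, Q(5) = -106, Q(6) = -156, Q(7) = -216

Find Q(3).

-36

First differences: -40, -50, -60. Second differences: -10, -10.
Level-2 differences are constant, so Q has degree 2.
Fitting a degree-2 polynomial gives Q(k) = -5k² + 5k - 6.
Then Q(3) = -36.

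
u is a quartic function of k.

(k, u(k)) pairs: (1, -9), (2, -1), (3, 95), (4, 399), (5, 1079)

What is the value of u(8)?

Write u(k) = ak^4 + bk³ + ck² + dk + e; the 5 given values yield a linear system in the 5 coefficients.
Solving, u(k) = 2k^4 - 6k² - 4k - 1.
Then u(8) = 7775.

7775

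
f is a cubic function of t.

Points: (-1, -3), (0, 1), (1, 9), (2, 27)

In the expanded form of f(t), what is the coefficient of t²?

2

Write f(t) = at³ + bt² + ct + d; the 4 given values yield a linear system in the 4 coefficients.
Solving, f(t) = t³ + 2t² + 5t + 1.
The coefficient of t² is 2.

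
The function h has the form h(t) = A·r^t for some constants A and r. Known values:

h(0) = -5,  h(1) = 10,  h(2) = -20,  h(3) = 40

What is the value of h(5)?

160

Consecutive ratio: 10/(-5) = -2, and -20/10 = -2, so r = -2.
Then A·(-2)^0 = -5 gives A = -5, and h(t) = -5·(-2)^t.
h(5) = -5·(-2)^5 = 160.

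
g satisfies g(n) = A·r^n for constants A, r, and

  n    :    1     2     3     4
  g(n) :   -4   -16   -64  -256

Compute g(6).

Consecutive ratio: -16/(-4) = 4, and -64/(-16) = 4, so r = 4.
Then A·4^1 = -4 gives A = -1, and g(n) = -1·4^n.
g(6) = -1·4^6 = -4096.

-4096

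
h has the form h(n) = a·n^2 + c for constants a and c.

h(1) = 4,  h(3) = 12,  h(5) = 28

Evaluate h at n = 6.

From h(1) = 4 and h(3) = 12: 1a + c = 4 and 9a + c = 12.
Subtracting: 8a = 8, so a = 1; then c = 4 − 1·1 = 3.
So h(n) = 1n² + 3, and h(6) = 39.

39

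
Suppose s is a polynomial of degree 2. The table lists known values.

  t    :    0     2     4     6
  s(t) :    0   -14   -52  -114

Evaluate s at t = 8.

Write s(t) = at² + bt + c; the 4 given values yield a linear system in the 3 coefficients.
Solving, s(t) = -3t² - t.
Then s(8) = -200.

-200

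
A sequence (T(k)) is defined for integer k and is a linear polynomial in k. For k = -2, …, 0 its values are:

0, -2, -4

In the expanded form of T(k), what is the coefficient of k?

Write T(k) = ak + b; the 3 given values yield a linear system in the 2 coefficients.
Solving, T(k) = -2k - 4.
The coefficient of k is -2.

-2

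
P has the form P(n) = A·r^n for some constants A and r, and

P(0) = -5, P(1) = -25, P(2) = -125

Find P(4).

-3125

Consecutive ratio: -25/(-5) = 5, and -125/(-25) = 5, so r = 5.
Then A·5^0 = -5 gives A = -5, and P(n) = -5·5^n.
P(4) = -5·5^4 = -3125.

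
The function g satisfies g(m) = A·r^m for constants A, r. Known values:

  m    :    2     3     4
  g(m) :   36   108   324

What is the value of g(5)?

Consecutive ratio: 108/36 = 3, and 324/108 = 3, so r = 3.
Then A·3^2 = 36 gives A = 4, and g(m) = 4·3^m.
g(5) = 4·3^5 = 972.

972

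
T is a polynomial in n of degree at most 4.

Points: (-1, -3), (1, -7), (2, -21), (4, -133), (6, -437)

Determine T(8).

Write T(n) = an^4 + bn³ + cn² + dn + e; the 5 given values yield a linear system in the 5 coefficients.
Solving, the leading coefficient vanishes, and T(n) = -2n³ - 5.
Then T(8) = -1029.

-1029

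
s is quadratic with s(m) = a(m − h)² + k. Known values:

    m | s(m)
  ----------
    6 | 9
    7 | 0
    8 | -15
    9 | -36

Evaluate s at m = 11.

-96

First differences -9, -15, -21; second difference -6 = 2a, so a = -3.
Expanding, the m-coefficient is −2ah = 6h; matching it to the data gives h = 5, and then k = 12.
So s(m) = -3(m − 5)² + 12.
s(11) = -3·6² + 12 = -96.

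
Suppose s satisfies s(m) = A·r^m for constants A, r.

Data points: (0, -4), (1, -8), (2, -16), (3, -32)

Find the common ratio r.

Consecutive ratio: -8/(-4) = 2, and -16/(-8) = 2, so r = 2.
Then A·2^0 = -4 gives A = -4, and s(m) = -4·2^m.

2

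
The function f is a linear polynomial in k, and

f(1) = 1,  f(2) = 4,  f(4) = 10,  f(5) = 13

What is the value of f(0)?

Write f(k) = ak + b; the 4 given values yield a linear system in the 2 coefficients.
Solving, f(k) = 3k - 2.
Then f(0) = -2.

-2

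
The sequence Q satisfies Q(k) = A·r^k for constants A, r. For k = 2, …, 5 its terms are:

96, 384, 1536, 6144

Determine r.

4

Consecutive ratio: 384/96 = 4, and 1536/384 = 4, so r = 4.
Then A·4^2 = 96 gives A = 6, and Q(k) = 6·4^k.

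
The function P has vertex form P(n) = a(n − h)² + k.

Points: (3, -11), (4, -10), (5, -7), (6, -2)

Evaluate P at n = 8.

First differences 1, 3, 5; second difference 2 = 2a, so a = 1.
Expanding, the n-coefficient is −2ah = -2h; matching it to the data gives h = 3, and then k = -11.
So P(n) = 1(n − 3)² − 11.
P(8) = 1·5² − 11 = 14.

14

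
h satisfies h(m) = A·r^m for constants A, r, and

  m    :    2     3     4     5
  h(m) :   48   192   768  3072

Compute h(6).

Consecutive ratio: 192/48 = 4, and 768/192 = 4, so r = 4.
Then A·4^2 = 48 gives A = 3, and h(m) = 3·4^m.
h(6) = 3·4^6 = 12288.

12288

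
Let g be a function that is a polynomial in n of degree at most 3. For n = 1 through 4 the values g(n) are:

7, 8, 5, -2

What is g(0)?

2

First differences: 1, -3, -7. Second differences: -4, -4.
Level-2 differences are constant, so g has degree 2.
Fitting a degree-2 polynomial gives g(n) = -2n² + 7n + 2.
Then g(0) = 2.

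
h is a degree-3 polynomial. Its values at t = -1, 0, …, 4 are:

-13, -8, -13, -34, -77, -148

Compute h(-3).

-29

First differences: 5, -5, -21, -43, -71. Second differences: -10, -16, -22, -28. Third differences: -6, -6, -6.
Level-3 differences are constant, so h has degree 3.
Fitting a degree-3 polynomial gives h(t) = -t³ - 5t² + t - 8.
Then h(-3) = -29.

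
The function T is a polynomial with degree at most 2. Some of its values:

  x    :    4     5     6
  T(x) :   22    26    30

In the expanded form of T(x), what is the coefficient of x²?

0

Write T(x) = ax² + bx + c; the 3 given values yield a linear system in the 3 coefficients.
Solving, the leading coefficient vanishes, and T(x) = 4x + 6.
The coefficient of x² is 0.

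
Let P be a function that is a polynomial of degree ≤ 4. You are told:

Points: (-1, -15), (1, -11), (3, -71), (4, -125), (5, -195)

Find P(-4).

-141

Write P(x) = ax^4 + bx³ + cx² + dx + e; the 5 given values yield a linear system in the 5 coefficients.
Solving, the top 2 coefficients vanish, and P(x) = -8x² + 2x - 5.
Then P(-4) = -141.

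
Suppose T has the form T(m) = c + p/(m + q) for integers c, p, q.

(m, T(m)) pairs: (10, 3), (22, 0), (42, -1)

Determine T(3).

(T(m) − c)(m + q) = p for each data point; the three points give a linear system in c and q, then p follows.
Solving: c = -2, q = -2, p = 40, so T(m) = -2 + 40/(m − 2).
Then T(3) = -2 + 40/1 = 38.

38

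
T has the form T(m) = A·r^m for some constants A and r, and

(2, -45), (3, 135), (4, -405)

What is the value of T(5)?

1215

Consecutive ratio: 135/(-45) = -3, and -405/135 = -3, so r = -3.
Then A·(-3)^2 = -45 gives A = -5, and T(m) = -5·(-3)^m.
T(5) = -5·(-3)^5 = 1215.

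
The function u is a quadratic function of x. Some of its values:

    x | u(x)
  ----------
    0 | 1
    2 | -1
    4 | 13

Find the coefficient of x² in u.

2

Write u(x) = ax² + bx + c; the 3 given values yield a linear system in the 3 coefficients.
Solving, u(x) = 2x² - 5x + 1.
The coefficient of x² is 2.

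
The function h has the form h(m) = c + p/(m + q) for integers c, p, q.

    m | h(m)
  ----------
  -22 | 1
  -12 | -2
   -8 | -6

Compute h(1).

24

(h(m) − c)(m + q) = p for each data point; the three points give a linear system in c and q, then p follows.
Solving: c = 4, q = 2, p = 60, so h(m) = 4 + 60/(m + 2).
Then h(1) = 4 + 60/3 = 24.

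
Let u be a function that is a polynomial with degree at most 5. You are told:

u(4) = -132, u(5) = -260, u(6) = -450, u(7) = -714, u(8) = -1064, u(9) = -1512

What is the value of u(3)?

First differences: -128, -190, -264, -350, -448. Second differences: -62, -74, -86, -98. Third differences: -12, -12, -12.
Level-3 differences are constant, so u has degree 3.
Fitting a degree-3 polynomial gives u(n) = -2n³ - n² + 3n.
Then u(3) = -54.

-54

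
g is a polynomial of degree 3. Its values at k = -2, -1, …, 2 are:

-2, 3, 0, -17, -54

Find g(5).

-345

First differences: 5, -3, -17, -37. Second differences: -8, -14, -20. Third differences: -6, -6.
Level-3 differences are constant, so g has degree 3.
Fitting a degree-3 polynomial gives g(k) = -k³ - 7k² - 9k.
Then g(5) = -345.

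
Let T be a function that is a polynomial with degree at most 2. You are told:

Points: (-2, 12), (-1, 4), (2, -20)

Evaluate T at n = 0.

-4

Write T(n) = an² + bn + c; the 3 given values yield a linear system in the 3 coefficients.
Solving, the leading coefficient vanishes, and T(n) = -8n - 4.
Then T(0) = -4.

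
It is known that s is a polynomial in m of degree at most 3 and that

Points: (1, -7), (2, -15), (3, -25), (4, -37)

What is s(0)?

First differences: -8, -10, -12. Second differences: -2, -2.
Level-2 differences are constant, so s has degree 2.
Fitting a degree-2 polynomial gives s(m) = -m² - 5m - 1.
Then s(0) = -1.

-1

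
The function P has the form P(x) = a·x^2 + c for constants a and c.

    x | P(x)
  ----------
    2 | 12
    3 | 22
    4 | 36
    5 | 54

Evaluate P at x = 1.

From P(2) = 12 and P(3) = 22: 4a + c = 12 and 9a + c = 22.
Subtracting: 5a = 10, so a = 2; then c = 12 − 2·4 = 4.
So P(x) = 2x² + 4, and P(1) = 6.

6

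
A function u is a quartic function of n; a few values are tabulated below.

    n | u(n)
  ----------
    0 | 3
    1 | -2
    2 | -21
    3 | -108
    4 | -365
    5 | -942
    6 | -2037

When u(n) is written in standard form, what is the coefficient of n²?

Write u(n) = an^4 + bn³ + cn² + dn + e; the 7 given values yield a linear system in the 5 coefficients.
Solving, u(n) = -2n^4 + 3n³ - 2n² - 4n + 3.
The coefficient of n² is -2.

-2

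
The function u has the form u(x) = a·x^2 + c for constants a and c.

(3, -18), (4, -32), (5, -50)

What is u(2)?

From u(3) = -18 and u(4) = -32: 9a + c = -18 and 16a + c = -32.
Subtracting: 7a = -14, so a = -2; then c = -18 − (-2)·9 = 0.
So u(x) = -2x² + 0, and u(2) = -8.

-8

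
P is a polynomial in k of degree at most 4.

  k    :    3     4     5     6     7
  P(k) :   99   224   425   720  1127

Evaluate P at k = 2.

32

First differences: 125, 201, 295, 407. Second differences: 76, 94, 112. Third differences: 18, 18.
Level-3 differences are constant, so P has degree 3.
Fitting a degree-3 polynomial gives P(k) = 3k³ + 2k².
Then P(2) = 32.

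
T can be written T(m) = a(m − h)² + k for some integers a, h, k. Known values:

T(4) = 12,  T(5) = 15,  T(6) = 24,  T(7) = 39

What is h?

First differences 3, 9, 15; second difference 6 = 2a, so a = 3.
Expanding, the m-coefficient is −2ah = -6h; matching it to the data gives h = 4, and then k = 12.
So T(m) = 3(m − 4)² + 12.
Hence h = 4.

4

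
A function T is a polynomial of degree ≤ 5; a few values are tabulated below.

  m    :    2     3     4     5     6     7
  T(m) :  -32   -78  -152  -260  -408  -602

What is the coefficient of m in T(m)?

Write T(m) = am^5 + bm^4 + cm³ + dm² + em + p; the 6 given values yield a linear system in the 6 coefficients.
Solving, the top 2 coefficients vanish, and T(m) = -m³ - 5m² - 2m.
The coefficient of m is -2.

-2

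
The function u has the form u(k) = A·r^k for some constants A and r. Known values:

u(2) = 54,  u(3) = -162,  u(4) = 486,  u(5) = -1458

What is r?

Consecutive ratio: -162/54 = -3, and 486/(-162) = -3, so r = -3.
Then A·(-3)^2 = 54 gives A = 6, and u(k) = 6·(-3)^k.

-3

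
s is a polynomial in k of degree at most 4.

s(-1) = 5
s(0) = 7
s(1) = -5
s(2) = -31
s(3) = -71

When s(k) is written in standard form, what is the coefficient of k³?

Write s(k) = ak^4 + bk³ + ck² + dk + e; the 5 given values yield a linear system in the 5 coefficients.
Solving, the top 2 coefficients vanish, and s(k) = -7k² - 5k + 7.
The coefficient of k³ is 0.

0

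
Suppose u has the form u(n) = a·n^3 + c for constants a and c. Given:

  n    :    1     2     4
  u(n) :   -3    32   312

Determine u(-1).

From u(1) = -3 and u(2) = 32: 1a + c = -3 and 8a + c = 32.
Subtracting: 7a = 35, so a = 5; then c = -3 − 5·1 = -8.
So u(n) = 5n³ − 8, and u(-1) = -13.

-13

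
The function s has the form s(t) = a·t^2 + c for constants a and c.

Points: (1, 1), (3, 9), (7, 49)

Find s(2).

From s(1) = 1 and s(3) = 9: 1a + c = 1 and 9a + c = 9.
Subtracting: 8a = 8, so a = 1; then c = 1 − 1·1 = 0.
So s(t) = 1t² + 0, and s(2) = 4.

4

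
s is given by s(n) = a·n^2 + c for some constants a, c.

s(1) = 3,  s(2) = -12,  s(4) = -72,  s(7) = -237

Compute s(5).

From s(1) = 3 and s(2) = -12: 1a + c = 3 and 4a + c = -12.
Subtracting: 3a = -15, so a = -5; then c = 3 − (-5)·1 = 8.
So s(n) = -5n² + 8, and s(5) = -117.

-117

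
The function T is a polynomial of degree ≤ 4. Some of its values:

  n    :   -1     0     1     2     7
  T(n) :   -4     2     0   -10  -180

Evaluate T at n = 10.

Write T(n) = an^4 + bn³ + cn² + dn + e; the 5 given values yield a linear system in the 5 coefficients.
Solving, the top 2 coefficients vanish, and T(n) = -4n² + 2n + 2.
Then T(10) = -378.

-378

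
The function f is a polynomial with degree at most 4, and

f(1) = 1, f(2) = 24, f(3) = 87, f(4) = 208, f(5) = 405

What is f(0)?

0

Write f(m) = am^4 + bm³ + cm² + dm + e; the 5 given values yield a linear system in the 5 coefficients.
Solving, the leading coefficient vanishes, and f(m) = 3m³ + 2m² - 4m.
The constant term is f(0) = 0.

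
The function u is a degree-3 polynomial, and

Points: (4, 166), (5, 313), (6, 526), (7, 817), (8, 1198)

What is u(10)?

2278

First differences: 147, 213, 291, 381. Second differences: 66, 78, 90. Third differences: 12, 12.
Level-3 differences are constant, so u has degree 3.
Fitting a degree-3 polynomial gives u(n) = 2n³ + 3n² - 2n - 2.
Then u(10) = 2278.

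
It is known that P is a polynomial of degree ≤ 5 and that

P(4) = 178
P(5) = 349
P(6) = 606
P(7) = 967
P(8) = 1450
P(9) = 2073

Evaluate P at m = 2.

22

First differences: 171, 257, 361, 483, 623. Second differences: 86, 104, 122, 140. Third differences: 18, 18, 18.
Level-3 differences are constant, so P has degree 3.
Fitting a degree-3 polynomial gives P(m) = 3m³ - 2m² + 6m - 6.
Then P(2) = 22.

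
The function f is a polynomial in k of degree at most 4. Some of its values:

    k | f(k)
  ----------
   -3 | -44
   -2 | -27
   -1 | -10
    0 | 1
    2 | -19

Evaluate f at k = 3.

-62

Write f(k) = ak^4 + bk³ + ck² + dk + e; the 5 given values yield a linear system in the 5 coefficients.
Solving, the leading coefficient vanishes, and f(k) = -k³ - 6k² + 6k + 1.
Then f(3) = -62.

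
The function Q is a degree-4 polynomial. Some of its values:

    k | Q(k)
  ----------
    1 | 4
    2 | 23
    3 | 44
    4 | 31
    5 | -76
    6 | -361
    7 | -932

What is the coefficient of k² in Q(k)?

2

First differences: 19, 21, -13, -107, -285, -571. Second differences: 2, -34, -94, -178, -286. Third differences: -36, -60, -84, -108. Fourth differences: -24, -24, -24.
Level-4 differences are constant, so Q has degree 4.
Fitting a degree-4 polynomial gives Q(k) = -k^4 + 4k³ + 2k² - 1.
The coefficient of k² is 2.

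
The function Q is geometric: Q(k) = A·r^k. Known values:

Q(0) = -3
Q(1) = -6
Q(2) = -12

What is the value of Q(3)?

Consecutive ratio: -6/(-3) = 2, and -12/(-6) = 2, so r = 2.
Then A·2^0 = -3 gives A = -3, and Q(k) = -3·2^k.
Q(3) = -3·2^3 = -24.

-24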